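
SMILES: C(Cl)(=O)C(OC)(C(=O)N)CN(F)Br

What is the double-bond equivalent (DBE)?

2

Molecular formula from the SMILES: C5H7BrClFN2O3.
DoU = (2C + 2 + N − H − X)/2 = (2·5 + 2 + 2 − 7 − 3)/2 = 4/2 = 2.
(Structurally: 0 ring(s) + 2 π bond(s) = 2.)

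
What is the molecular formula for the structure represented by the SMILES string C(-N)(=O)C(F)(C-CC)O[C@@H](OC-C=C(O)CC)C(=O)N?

Heavy atoms from the SMILES: 12 C, 1 F, 2 N, 5 O.
Implicit hydrogens by atom environment:
  4 × C: 2 H each → 8
  4 × C: no H
  4 × O: no H
  2 × C: 3 H each → 6
  2 × C: 1 H each → 2
  2 × N: 2 H each → 4
  1 × F: no H
  1 × O: 1 H
  Total hydrogens = 21.
Molecular formula: C12H21FN2O5

C12H21FN2O5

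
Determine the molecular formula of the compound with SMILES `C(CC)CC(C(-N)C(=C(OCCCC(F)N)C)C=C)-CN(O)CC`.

Heavy atoms from the SMILES: 18 C, 1 F, 3 N, 2 O.
Implicit hydrogens by atom environment:
  9 × C: 2 H each → 18
  4 × C: 1 H each → 4
  3 × C: 3 H each → 9
  2 × C: no H
  2 × N: 2 H each → 4
  1 × F: no H
  1 × N: no H
  1 × O: 1 H
  1 × O: no H
  Total hydrogens = 36.
Molecular formula: C18H36FN3O2

C18H36FN3O2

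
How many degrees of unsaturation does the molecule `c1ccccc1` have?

4

Molecular formula from the SMILES: C6H6.
DoU = (2C + 2 + N − H − X)/2 = (2·6 + 2 + 0 − 6 − 0)/2 = 8/2 = 4.
(Structurally: 1 ring(s) + 3 π bond(s) = 4.)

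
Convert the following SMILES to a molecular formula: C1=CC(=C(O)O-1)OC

Heavy atoms from the SMILES: 5 C, 3 O.
Implicit hydrogens by atom environment:
  2 × C (aromatic): 1 H each → 2
  2 × C (aromatic): no H
  1 × C: 3 H
  1 × O: 1 H
  1 × O (aromatic): no H
  1 × O: no H
  Total hydrogens = 6.
Molecular formula: C5H6O3

C5H6O3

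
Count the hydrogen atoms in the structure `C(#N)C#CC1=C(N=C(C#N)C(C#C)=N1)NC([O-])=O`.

Hydrogens are implicit in SMILES; fill each atom to its normal valence:
  6 × C: no H
  4 × C (aromatic): no H
  2 × N (aromatic): no H
  2 × N: no H
  1 × C: 1 H
  1 × N: 1 H
  1 × O: no H
  1 × O (charge -1): no H
  Total hydrogens = 2.

2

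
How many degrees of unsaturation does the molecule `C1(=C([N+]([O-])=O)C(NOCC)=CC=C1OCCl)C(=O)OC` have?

Molecular formula from the SMILES: C11H13ClN2O6.
DoU = (2C + 2 + N − H − X)/2 = (2·11 + 2 + 2 − 13 − 1)/2 = 12/2 = 6.
(Structurally: 1 ring(s) + 5 π bond(s) = 6.)

6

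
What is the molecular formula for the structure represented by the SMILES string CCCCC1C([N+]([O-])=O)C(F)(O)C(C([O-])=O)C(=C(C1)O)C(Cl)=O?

C13H16ClFNO7-

Heavy atoms from the SMILES: 13 C, 1 Cl, 1 F, 1 N, 7 O.
Implicit hydrogens by atom environment:
  5 × C: no H
  4 × C: 2 H each → 8
  3 × C: 1 H each → 3
  3 × O: no H
  2 × O: 1 H each → 2
  2 × O (charge -1): no H
  1 × C: 3 H
  1 × Cl: no H
  1 × F: no H
  1 × N (charge +1): no H
  Total hydrogens = 16.
Net charge -1.
Molecular formula: C13H16ClFNO7-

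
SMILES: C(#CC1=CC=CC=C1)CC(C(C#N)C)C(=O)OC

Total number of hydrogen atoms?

15

Hydrogens are implicit in SMILES; fill each atom to its normal valence:
  5 × C (aromatic): 1 H each → 5
  4 × C: no H
  2 × C: 3 H each → 6
  2 × C: 1 H each → 2
  2 × O: no H
  1 × C: 2 H
  1 × C (aromatic): no H
  1 × N: no H
  Total hydrogens = 15.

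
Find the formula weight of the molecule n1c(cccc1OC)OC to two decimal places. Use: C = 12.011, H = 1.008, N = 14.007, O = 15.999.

Molecular formula: C7H9NO2.
M = 7×12.011 + 9×1.008 + 1×14.007 + 2×15.999 = 139.15 g/mol.

139.15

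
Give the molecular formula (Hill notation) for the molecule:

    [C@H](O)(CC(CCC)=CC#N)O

C8H13NO2

Heavy atoms from the SMILES: 8 C, 1 N, 2 O.
Implicit hydrogens by atom environment:
  3 × C: 2 H each → 6
  2 × C: 1 H each → 2
  2 × C: no H
  2 × O: 1 H each → 2
  1 × C: 3 H
  1 × N: no H
  Total hydrogens = 13.
Molecular formula: C8H13NO2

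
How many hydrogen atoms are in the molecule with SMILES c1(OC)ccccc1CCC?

14

Hydrogens are implicit in SMILES; fill each atom to its normal valence:
  4 × C (aromatic): 1 H each → 4
  2 × C: 3 H each → 6
  2 × C: 2 H each → 4
  2 × C (aromatic): no H
  1 × O: no H
  Total hydrogens = 14.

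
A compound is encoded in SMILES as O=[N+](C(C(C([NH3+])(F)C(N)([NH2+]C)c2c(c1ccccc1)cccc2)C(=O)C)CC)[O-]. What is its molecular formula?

[C21H29FN4O3]2+

Heavy atoms from the SMILES: 21 C, 1 F, 4 N, 3 O.
Implicit hydrogens by atom environment:
  9 × C (aromatic): 1 H each → 9
  3 × C: 3 H each → 9
  3 × C: no H
  3 × C (aromatic): no H
  2 × C: 1 H each → 2
  2 × O: no H
  1 × C: 2 H
  1 × F: no H
  1 × N (charge +1): 3 H
  1 × N (charge +1): 2 H
  1 × N: 2 H
  1 × N (charge +1): no H
  1 × O (charge -1): no H
  Total hydrogens = 29.
Net charge +2.
Molecular formula: [C21H29FN4O3]2+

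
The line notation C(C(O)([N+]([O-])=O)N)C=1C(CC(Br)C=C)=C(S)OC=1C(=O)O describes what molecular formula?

C11H13BrN2O6S

Heavy atoms from the SMILES: 1 Br, 11 C, 2 N, 6 O, 1 S.
Implicit hydrogens by atom environment:
  4 × C (aromatic): no H
  3 × C: 2 H each → 6
  2 × C: 1 H each → 2
  2 × C: no H
  2 × O: 1 H each → 2
  2 × O: no H
  1 × Br: no H
  1 × N: 2 H
  1 × N (charge +1): no H
  1 × O (aromatic): no H
  1 × O (charge -1): no H
  1 × S: 1 H
  Total hydrogens = 13.
Molecular formula: C11H13BrN2O6S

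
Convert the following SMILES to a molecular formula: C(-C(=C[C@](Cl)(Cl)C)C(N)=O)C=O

C7H9Cl2NO2

Heavy atoms from the SMILES: 7 C, 2 Cl, 1 N, 2 O.
Implicit hydrogens by atom environment:
  3 × C: no H
  2 × C: 1 H each → 2
  2 × Cl: no H
  2 × O: no H
  1 × C: 3 H
  1 × C: 2 H
  1 × N: 2 H
  Total hydrogens = 9.
Molecular formula: C7H9Cl2NO2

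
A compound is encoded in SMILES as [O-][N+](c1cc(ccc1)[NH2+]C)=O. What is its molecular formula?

Heavy atoms from the SMILES: 7 C, 2 N, 2 O.
Implicit hydrogens by atom environment:
  4 × C (aromatic): 1 H each → 4
  2 × C (aromatic): no H
  1 × C: 3 H
  1 × N (charge +1): 2 H
  1 × N (charge +1): no H
  1 × O: no H
  1 × O (charge -1): no H
  Total hydrogens = 9.
Net charge +1.
Molecular formula: C7H9N2O2+

C7H9N2O2+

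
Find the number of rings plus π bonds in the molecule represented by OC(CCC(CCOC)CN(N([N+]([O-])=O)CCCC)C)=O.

Molecular formula from the SMILES: C13H27N3O5.
DoU = (2C + 2 + N − H − X)/2 = (2·13 + 2 + 3 − 27 − 0)/2 = 4/2 = 2.
(Structurally: 0 ring(s) + 2 π bond(s) = 2.)

2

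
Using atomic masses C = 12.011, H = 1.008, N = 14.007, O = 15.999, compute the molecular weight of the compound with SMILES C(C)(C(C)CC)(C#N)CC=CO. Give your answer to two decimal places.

167.25

Molecular formula: C10H17NO.
M = 10×12.011 + 17×1.008 + 1×14.007 + 1×15.999 = 167.25 g/mol.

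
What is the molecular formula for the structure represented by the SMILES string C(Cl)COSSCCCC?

C6H13ClOS2

Heavy atoms from the SMILES: 6 C, 1 Cl, 1 O, 2 S.
Implicit hydrogens by atom environment:
  5 × C: 2 H each → 10
  2 × S: no H
  1 × C: 3 H
  1 × Cl: no H
  1 × O: no H
  Total hydrogens = 13.
Molecular formula: C6H13ClOS2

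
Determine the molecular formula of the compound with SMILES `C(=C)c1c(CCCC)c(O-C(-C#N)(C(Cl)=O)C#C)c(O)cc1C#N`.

Heavy atoms from the SMILES: 18 C, 1 Cl, 2 N, 3 O.
Implicit hydrogens by atom environment:
  5 × C (aromatic): no H
  5 × C: no H
  4 × C: 2 H each → 8
  2 × C: 1 H each → 2
  2 × N: no H
  2 × O: no H
  1 × C: 3 H
  1 × C (aromatic): 1 H
  1 × Cl: no H
  1 × O: 1 H
  Total hydrogens = 15.
Molecular formula: C18H15ClN2O3

C18H15ClN2O3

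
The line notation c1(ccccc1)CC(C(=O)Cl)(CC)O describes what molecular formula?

C11H13ClO2

Heavy atoms from the SMILES: 11 C, 1 Cl, 2 O.
Implicit hydrogens by atom environment:
  5 × C (aromatic): 1 H each → 5
  2 × C: 2 H each → 4
  2 × C: no H
  1 × C: 3 H
  1 × C (aromatic): no H
  1 × Cl: no H
  1 × O: 1 H
  1 × O: no H
  Total hydrogens = 13.
Molecular formula: C11H13ClO2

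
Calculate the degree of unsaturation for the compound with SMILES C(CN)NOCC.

0

Molecular formula from the SMILES: C4H12N2O.
DoU = (2C + 2 + N − H − X)/2 = (2·4 + 2 + 2 − 12 − 0)/2 = 0/2 = 0.
(Structurally: 0 ring(s) + 0 π bond(s) = 0.)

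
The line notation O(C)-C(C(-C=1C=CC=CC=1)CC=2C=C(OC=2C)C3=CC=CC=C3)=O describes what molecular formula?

Heavy atoms from the SMILES: 21 C, 3 O.
Implicit hydrogens by atom environment:
  11 × C (aromatic): 1 H each → 11
  5 × C (aromatic): no H
  2 × C: 3 H each → 6
  2 × O: no H
  1 × C: 2 H
  1 × C: 1 H
  1 × C: no H
  1 × O (aromatic): no H
  Total hydrogens = 20.
Molecular formula: C21H20O3

C21H20O3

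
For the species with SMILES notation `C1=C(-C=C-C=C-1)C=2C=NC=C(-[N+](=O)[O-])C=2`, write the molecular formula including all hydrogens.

C11H8N2O2

Heavy atoms from the SMILES: 11 C, 2 N, 2 O.
Implicit hydrogens by atom environment:
  8 × C (aromatic): 1 H each → 8
  3 × C (aromatic): no H
  1 × N (aromatic): no H
  1 × N (charge +1): no H
  1 × O: no H
  1 × O (charge -1): no H
  Total hydrogens = 8.
Molecular formula: C11H8N2O2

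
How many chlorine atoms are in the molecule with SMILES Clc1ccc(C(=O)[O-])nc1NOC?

The symbol for chlorine appears 1 time in the SMILES.

1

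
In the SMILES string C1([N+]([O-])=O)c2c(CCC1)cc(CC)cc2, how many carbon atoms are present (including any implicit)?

12

The symbol for carbon appears 12 times in the SMILES. Lowercase c denotes aromatic carbon and counts toward C.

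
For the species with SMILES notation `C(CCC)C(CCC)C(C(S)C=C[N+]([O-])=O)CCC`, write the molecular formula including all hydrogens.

C15H29NO2S

Heavy atoms from the SMILES: 15 C, 1 N, 2 O, 1 S.
Implicit hydrogens by atom environment:
  7 × C: 2 H each → 14
  5 × C: 1 H each → 5
  3 × C: 3 H each → 9
  1 × N (charge +1): no H
  1 × O: no H
  1 × O (charge -1): no H
  1 × S: 1 H
  Total hydrogens = 29.
Molecular formula: C15H29NO2S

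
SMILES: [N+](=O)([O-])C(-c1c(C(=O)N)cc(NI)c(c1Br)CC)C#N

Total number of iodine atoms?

The symbol for iodine appears 1 time in the SMILES.

1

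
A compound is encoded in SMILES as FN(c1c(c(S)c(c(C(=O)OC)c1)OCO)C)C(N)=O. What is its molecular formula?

C11H13FN2O5S

Heavy atoms from the SMILES: 11 C, 1 F, 2 N, 5 O, 1 S.
Implicit hydrogens by atom environment:
  5 × C (aromatic): no H
  4 × O: no H
  2 × C: 3 H each → 6
  2 × C: no H
  1 × C: 2 H
  1 × C (aromatic): 1 H
  1 × F: no H
  1 × N: 2 H
  1 × N: no H
  1 × O: 1 H
  1 × S: 1 H
  Total hydrogens = 13.
Molecular formula: C11H13FN2O5S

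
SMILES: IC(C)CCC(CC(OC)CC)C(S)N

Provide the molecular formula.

Heavy atoms from the SMILES: 11 C, 1 I, 1 N, 1 O, 1 S.
Implicit hydrogens by atom environment:
  4 × C: 2 H each → 8
  4 × C: 1 H each → 4
  3 × C: 3 H each → 9
  1 × I: no H
  1 × N: 2 H
  1 × O: no H
  1 × S: 1 H
  Total hydrogens = 24.
Molecular formula: C11H24INOS

C11H24INOS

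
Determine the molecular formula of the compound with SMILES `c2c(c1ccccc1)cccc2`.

C12H10

Heavy atoms from the SMILES: 12 C.
Implicit hydrogens by atom environment:
  10 × C (aromatic): 1 H each → 10
  2 × C (aromatic): no H
  Total hydrogens = 10.
Molecular formula: C12H10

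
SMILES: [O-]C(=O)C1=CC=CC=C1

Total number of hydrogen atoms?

5

Hydrogens are implicit in SMILES; fill each atom to its normal valence:
  5 × C (aromatic): 1 H each → 5
  1 × C (aromatic): no H
  1 × C: no H
  1 × O: no H
  1 × O (charge -1): no H
  Total hydrogens = 5.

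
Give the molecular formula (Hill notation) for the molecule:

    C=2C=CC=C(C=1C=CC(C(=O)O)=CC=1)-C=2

C13H10O2

Heavy atoms from the SMILES: 13 C, 2 O.
Implicit hydrogens by atom environment:
  9 × C (aromatic): 1 H each → 9
  3 × C (aromatic): no H
  1 × C: no H
  1 × O: 1 H
  1 × O: no H
  Total hydrogens = 10.
Molecular formula: C13H10O2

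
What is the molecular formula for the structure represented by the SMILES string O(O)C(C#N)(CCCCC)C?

C8H15NO2

Heavy atoms from the SMILES: 8 C, 1 N, 2 O.
Implicit hydrogens by atom environment:
  4 × C: 2 H each → 8
  2 × C: 3 H each → 6
  2 × C: no H
  1 × N: no H
  1 × O: 1 H
  1 × O: no H
  Total hydrogens = 15.
Molecular formula: C8H15NO2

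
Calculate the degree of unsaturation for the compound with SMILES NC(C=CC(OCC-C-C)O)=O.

Molecular formula from the SMILES: C8H15NO3.
DoU = (2C + 2 + N − H − X)/2 = (2·8 + 2 + 1 − 15 − 0)/2 = 4/2 = 2.
(Structurally: 0 ring(s) + 2 π bond(s) = 2.)

2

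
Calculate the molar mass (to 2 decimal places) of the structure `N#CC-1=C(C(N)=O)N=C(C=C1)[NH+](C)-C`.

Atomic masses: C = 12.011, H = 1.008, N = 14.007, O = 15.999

Molecular formula: C9H11N4O+.
M = 9×12.011 + 11×1.008 + 4×14.007 + 1×15.999 = 191.21 g/mol.

191.21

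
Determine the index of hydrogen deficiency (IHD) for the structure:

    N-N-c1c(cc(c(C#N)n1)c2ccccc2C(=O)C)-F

11

Molecular formula from the SMILES: C14H11FN4O.
DoU = (2C + 2 + N − H − X)/2 = (2·14 + 2 + 4 − 11 − 1)/2 = 22/2 = 11.
(Structurally: 2 ring(s) + 9 π bond(s) = 11.)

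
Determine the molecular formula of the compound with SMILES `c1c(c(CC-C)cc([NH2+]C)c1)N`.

Heavy atoms from the SMILES: 10 C, 2 N.
Implicit hydrogens by atom environment:
  3 × C (aromatic): 1 H each → 3
  3 × C (aromatic): no H
  2 × C: 3 H each → 6
  2 × C: 2 H each → 4
  1 × N: 2 H
  1 × N (charge +1): 2 H
  Total hydrogens = 17.
Net charge +1.
Molecular formula: C10H17N2+

C10H17N2+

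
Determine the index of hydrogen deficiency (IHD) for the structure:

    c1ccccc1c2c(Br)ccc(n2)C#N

Molecular formula from the SMILES: C12H7BrN2.
DoU = (2C + 2 + N − H − X)/2 = (2·12 + 2 + 2 − 7 − 1)/2 = 20/2 = 10.
(Structurally: 2 ring(s) + 8 π bond(s) = 10.)

10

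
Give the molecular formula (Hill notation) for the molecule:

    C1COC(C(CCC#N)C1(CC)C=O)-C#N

Heavy atoms from the SMILES: 12 C, 2 N, 2 O.
Implicit hydrogens by atom environment:
  5 × C: 2 H each → 10
  3 × C: 1 H each → 3
  3 × C: no H
  2 × N: no H
  2 × O: no H
  1 × C: 3 H
  Total hydrogens = 16.
Molecular formula: C12H16N2O2

C12H16N2O2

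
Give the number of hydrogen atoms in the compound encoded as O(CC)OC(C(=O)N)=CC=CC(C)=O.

Hydrogens are implicit in SMILES; fill each atom to its normal valence:
  4 × O: no H
  3 × C: 1 H each → 3
  3 × C: no H
  2 × C: 3 H each → 6
  1 × C: 2 H
  1 × N: 2 H
  Total hydrogens = 13.

13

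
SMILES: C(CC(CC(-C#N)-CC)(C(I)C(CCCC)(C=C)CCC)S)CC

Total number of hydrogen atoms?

38

Hydrogens are implicit in SMILES; fill each atom to its normal valence:
  11 × C: 2 H each → 22
  4 × C: 3 H each → 12
  3 × C: 1 H each → 3
  3 × C: no H
  1 × I: no H
  1 × N: no H
  1 × S: 1 H
  Total hydrogens = 38.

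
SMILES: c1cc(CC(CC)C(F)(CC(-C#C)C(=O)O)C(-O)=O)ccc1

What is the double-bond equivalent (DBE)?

8

Molecular formula from the SMILES: C17H19FO4.
DoU = (2C + 2 + N − H − X)/2 = (2·17 + 2 + 0 − 19 − 1)/2 = 16/2 = 8.
(Structurally: 1 ring(s) + 7 π bond(s) = 8.)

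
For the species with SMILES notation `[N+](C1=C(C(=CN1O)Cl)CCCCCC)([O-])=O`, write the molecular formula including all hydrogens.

C10H15ClN2O3

Heavy atoms from the SMILES: 10 C, 1 Cl, 2 N, 3 O.
Implicit hydrogens by atom environment:
  5 × C: 2 H each → 10
  3 × C (aromatic): no H
  1 × C: 3 H
  1 × C (aromatic): 1 H
  1 × Cl: no H
  1 × N (aromatic): no H
  1 × N (charge +1): no H
  1 × O: 1 H
  1 × O: no H
  1 × O (charge -1): no H
  Total hydrogens = 15.
Molecular formula: C10H15ClN2O3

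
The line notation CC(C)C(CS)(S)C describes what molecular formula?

Heavy atoms from the SMILES: 6 C, 2 S.
Implicit hydrogens by atom environment:
  3 × C: 3 H each → 9
  2 × S: 1 H each → 2
  1 × C: 2 H
  1 × C: 1 H
  1 × C: no H
  Total hydrogens = 14.
Molecular formula: C6H14S2

C6H14S2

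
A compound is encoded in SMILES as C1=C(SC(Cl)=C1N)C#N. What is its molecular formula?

Heavy atoms from the SMILES: 5 C, 1 Cl, 2 N, 1 S.
Implicit hydrogens by atom environment:
  3 × C (aromatic): no H
  1 × C (aromatic): 1 H
  1 × C: no H
  1 × Cl: no H
  1 × N: 2 H
  1 × N: no H
  1 × S (aromatic): no H
  Total hydrogens = 3.
Molecular formula: C5H3ClN2S

C5H3ClN2S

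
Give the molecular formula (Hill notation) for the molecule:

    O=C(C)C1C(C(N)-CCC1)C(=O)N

C9H16N2O2

Heavy atoms from the SMILES: 9 C, 2 N, 2 O.
Implicit hydrogens by atom environment:
  3 × C: 2 H each → 6
  3 × C: 1 H each → 3
  2 × C: no H
  2 × N: 2 H each → 4
  2 × O: no H
  1 × C: 3 H
  Total hydrogens = 16.
Molecular formula: C9H16N2O2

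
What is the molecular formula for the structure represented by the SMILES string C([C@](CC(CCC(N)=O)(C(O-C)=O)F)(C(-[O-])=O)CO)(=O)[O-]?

Heavy atoms from the SMILES: 11 C, 1 F, 1 N, 8 O.
Implicit hydrogens by atom environment:
  6 × C: no H
  5 × O: no H
  4 × C: 2 H each → 8
  2 × O (charge -1): no H
  1 × C: 3 H
  1 × F: no H
  1 × N: 2 H
  1 × O: 1 H
  Total hydrogens = 14.
Net charge -2.
Molecular formula: [C11H14FNO8]2-

[C11H14FNO8]2-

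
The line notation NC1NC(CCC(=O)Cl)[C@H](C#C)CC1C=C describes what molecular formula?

Heavy atoms from the SMILES: 12 C, 1 Cl, 2 N, 1 O.
Implicit hydrogens by atom environment:
  6 × C: 1 H each → 6
  4 × C: 2 H each → 8
  2 × C: no H
  1 × Cl: no H
  1 × N: 2 H
  1 × N: 1 H
  1 × O: no H
  Total hydrogens = 17.
Molecular formula: C12H17ClN2O

C12H17ClN2O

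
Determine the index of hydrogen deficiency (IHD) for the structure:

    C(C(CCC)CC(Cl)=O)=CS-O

Molecular formula from the SMILES: C8H13ClO2S.
DoU = (2C + 2 + N − H − X)/2 = (2·8 + 2 + 0 − 13 − 1)/2 = 4/2 = 2.
(Structurally: 0 ring(s) + 2 π bond(s) = 2.)

2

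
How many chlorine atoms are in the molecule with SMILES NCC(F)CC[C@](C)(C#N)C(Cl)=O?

1

The symbol for chlorine appears 1 time in the SMILES.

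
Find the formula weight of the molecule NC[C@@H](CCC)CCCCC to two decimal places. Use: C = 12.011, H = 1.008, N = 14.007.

157.30

Molecular formula: C10H23N.
M = 10×12.011 + 23×1.008 + 1×14.007 = 157.30 g/mol.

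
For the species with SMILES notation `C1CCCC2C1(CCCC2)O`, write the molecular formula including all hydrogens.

C10H18O

Heavy atoms from the SMILES: 10 C, 1 O.
Implicit hydrogens by atom environment:
  8 × C: 2 H each → 16
  1 × C: 1 H
  1 × C: no H
  1 × O: 1 H
  Total hydrogens = 18.
Molecular formula: C10H18O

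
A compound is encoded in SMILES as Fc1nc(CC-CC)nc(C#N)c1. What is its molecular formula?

C9H10FN3

Heavy atoms from the SMILES: 9 C, 1 F, 3 N.
Implicit hydrogens by atom environment:
  3 × C: 2 H each → 6
  3 × C (aromatic): no H
  2 × N (aromatic): no H
  1 × C: 3 H
  1 × C (aromatic): 1 H
  1 × C: no H
  1 × F: no H
  1 × N: no H
  Total hydrogens = 10.
Molecular formula: C9H10FN3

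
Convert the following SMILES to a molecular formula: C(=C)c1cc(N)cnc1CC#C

Heavy atoms from the SMILES: 10 C, 2 N.
Implicit hydrogens by atom environment:
  3 × C (aromatic): no H
  2 × C: 2 H each → 4
  2 × C (aromatic): 1 H each → 2
  2 × C: 1 H each → 2
  1 × C: no H
  1 × N: 2 H
  1 × N (aromatic): no H
  Total hydrogens = 10.
Molecular formula: C10H10N2

C10H10N2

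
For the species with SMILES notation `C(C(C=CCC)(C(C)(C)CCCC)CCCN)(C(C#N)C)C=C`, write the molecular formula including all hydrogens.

C21H38N2

Heavy atoms from the SMILES: 21 C, 2 N.
Implicit hydrogens by atom environment:
  8 × C: 2 H each → 16
  5 × C: 3 H each → 15
  5 × C: 1 H each → 5
  3 × C: no H
  1 × N: 2 H
  1 × N: no H
  Total hydrogens = 38.
Molecular formula: C21H38N2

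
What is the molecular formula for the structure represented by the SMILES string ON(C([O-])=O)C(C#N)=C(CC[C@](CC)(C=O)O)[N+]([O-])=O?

Heavy atoms from the SMILES: 10 C, 3 N, 7 O.
Implicit hydrogens by atom environment:
  5 × C: no H
  3 × C: 2 H each → 6
  3 × O: no H
  2 × N: no H
  2 × O: 1 H each → 2
  2 × O (charge -1): no H
  1 × C: 3 H
  1 × C: 1 H
  1 × N (charge +1): no H
  Total hydrogens = 12.
Net charge -1.
Molecular formula: C10H12N3O7-

C10H12N3O7-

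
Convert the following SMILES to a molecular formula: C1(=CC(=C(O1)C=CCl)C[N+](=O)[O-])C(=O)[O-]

Heavy atoms from the SMILES: 8 C, 1 Cl, 1 N, 5 O.
Implicit hydrogens by atom environment:
  3 × C (aromatic): no H
  2 × C: 1 H each → 2
  2 × O: no H
  2 × O (charge -1): no H
  1 × C: 2 H
  1 × C (aromatic): 1 H
  1 × C: no H
  1 × Cl: no H
  1 × N (charge +1): no H
  1 × O (aromatic): no H
  Total hydrogens = 5.
Net charge -1.
Molecular formula: C8H5ClNO5-

C8H5ClNO5-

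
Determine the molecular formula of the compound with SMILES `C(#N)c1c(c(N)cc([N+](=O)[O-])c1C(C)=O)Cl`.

C9H6ClN3O3

Heavy atoms from the SMILES: 9 C, 1 Cl, 3 N, 3 O.
Implicit hydrogens by atom environment:
  5 × C (aromatic): no H
  2 × C: no H
  2 × O: no H
  1 × C: 3 H
  1 × C (aromatic): 1 H
  1 × Cl: no H
  1 × N: 2 H
  1 × N (charge +1): no H
  1 × N: no H
  1 × O (charge -1): no H
  Total hydrogens = 6.
Molecular formula: C9H6ClN3O3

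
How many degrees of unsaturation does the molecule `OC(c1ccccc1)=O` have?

Molecular formula from the SMILES: C7H6O2.
DoU = (2C + 2 + N − H − X)/2 = (2·7 + 2 + 0 − 6 − 0)/2 = 10/2 = 5.
(Structurally: 1 ring(s) + 4 π bond(s) = 5.)

5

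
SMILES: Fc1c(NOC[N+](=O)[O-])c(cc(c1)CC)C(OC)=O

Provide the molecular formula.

Heavy atoms from the SMILES: 11 C, 1 F, 2 N, 5 O.
Implicit hydrogens by atom environment:
  4 × C (aromatic): no H
  4 × O: no H
  2 × C: 3 H each → 6
  2 × C: 2 H each → 4
  2 × C (aromatic): 1 H each → 2
  1 × C: no H
  1 × F: no H
  1 × N: 1 H
  1 × N (charge +1): no H
  1 × O (charge -1): no H
  Total hydrogens = 13.
Molecular formula: C11H13FN2O5

C11H13FN2O5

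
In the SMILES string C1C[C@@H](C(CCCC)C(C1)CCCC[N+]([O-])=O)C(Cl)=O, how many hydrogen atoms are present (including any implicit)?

26

Hydrogens are implicit in SMILES; fill each atom to its normal valence:
  10 × C: 2 H each → 20
  3 × C: 1 H each → 3
  2 × O: no H
  1 × C: 3 H
  1 × C: no H
  1 × Cl: no H
  1 × N (charge +1): no H
  1 × O (charge -1): no H
  Total hydrogens = 26.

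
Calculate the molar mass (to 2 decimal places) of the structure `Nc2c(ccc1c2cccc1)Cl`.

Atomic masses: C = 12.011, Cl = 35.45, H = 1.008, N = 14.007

177.63

Molecular formula: C10H8ClN.
M = 10×12.011 + 1×35.45 + 8×1.008 + 1×14.007 = 177.63 g/mol.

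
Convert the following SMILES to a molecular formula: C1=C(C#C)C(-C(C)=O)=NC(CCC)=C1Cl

C12H12ClNO

Heavy atoms from the SMILES: 12 C, 1 Cl, 1 N, 1 O.
Implicit hydrogens by atom environment:
  4 × C (aromatic): no H
  2 × C: 3 H each → 6
  2 × C: 2 H each → 4
  2 × C: no H
  1 × C (aromatic): 1 H
  1 × C: 1 H
  1 × Cl: no H
  1 × N (aromatic): no H
  1 × O: no H
  Total hydrogens = 12.
Molecular formula: C12H12ClNO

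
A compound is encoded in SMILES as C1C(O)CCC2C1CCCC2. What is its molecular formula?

C10H18O

Heavy atoms from the SMILES: 10 C, 1 O.
Implicit hydrogens by atom environment:
  7 × C: 2 H each → 14
  3 × C: 1 H each → 3
  1 × O: 1 H
  Total hydrogens = 18.
Molecular formula: C10H18O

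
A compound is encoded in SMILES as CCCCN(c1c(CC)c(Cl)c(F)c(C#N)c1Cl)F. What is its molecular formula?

C13H14Cl2F2N2

Heavy atoms from the SMILES: 13 C, 2 Cl, 2 F, 2 N.
Implicit hydrogens by atom environment:
  6 × C (aromatic): no H
  4 × C: 2 H each → 8
  2 × C: 3 H each → 6
  2 × Cl: no H
  2 × F: no H
  2 × N: no H
  1 × C: no H
  Total hydrogens = 14.
Molecular formula: C13H14Cl2F2N2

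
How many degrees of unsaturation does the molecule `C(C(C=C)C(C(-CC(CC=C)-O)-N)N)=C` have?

Molecular formula from the SMILES: C12H22N2O.
DoU = (2C + 2 + N − H − X)/2 = (2·12 + 2 + 2 − 22 − 0)/2 = 6/2 = 3.
(Structurally: 0 ring(s) + 3 π bond(s) = 3.)

3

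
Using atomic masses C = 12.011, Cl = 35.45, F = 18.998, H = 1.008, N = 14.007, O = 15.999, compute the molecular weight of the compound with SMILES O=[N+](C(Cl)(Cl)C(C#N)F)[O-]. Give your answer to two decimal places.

Molecular formula: C3HCl2FN2O2.
M = 3×12.011 + 2×35.45 + 1×18.998 + 1×1.008 + 2×14.007 + 2×15.999 = 186.95 g/mol.

186.95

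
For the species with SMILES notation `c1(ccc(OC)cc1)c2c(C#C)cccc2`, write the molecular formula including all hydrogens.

Heavy atoms from the SMILES: 15 C, 1 O.
Implicit hydrogens by atom environment:
  8 × C (aromatic): 1 H each → 8
  4 × C (aromatic): no H
  1 × C: 3 H
  1 × C: 1 H
  1 × C: no H
  1 × O: no H
  Total hydrogens = 12.
Molecular formula: C15H12O

C15H12O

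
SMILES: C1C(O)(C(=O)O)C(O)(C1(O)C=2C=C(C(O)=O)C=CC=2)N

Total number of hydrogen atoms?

13

Hydrogens are implicit in SMILES; fill each atom to its normal valence:
  5 × C: no H
  5 × O: 1 H each → 5
  4 × C (aromatic): 1 H each → 4
  2 × C (aromatic): no H
  2 × O: no H
  1 × C: 2 H
  1 × N: 2 H
  Total hydrogens = 13.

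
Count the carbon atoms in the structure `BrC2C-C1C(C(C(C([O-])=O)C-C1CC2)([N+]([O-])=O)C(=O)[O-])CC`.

14

The symbol for carbon appears 14 times in the SMILES.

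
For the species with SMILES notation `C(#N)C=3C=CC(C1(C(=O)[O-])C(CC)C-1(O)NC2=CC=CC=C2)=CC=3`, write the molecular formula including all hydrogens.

C19H17N2O3-

Heavy atoms from the SMILES: 19 C, 2 N, 3 O.
Implicit hydrogens by atom environment:
  9 × C (aromatic): 1 H each → 9
  4 × C: no H
  3 × C (aromatic): no H
  1 × C: 3 H
  1 × C: 2 H
  1 × C: 1 H
  1 × N: 1 H
  1 × N: no H
  1 × O: 1 H
  1 × O: no H
  1 × O (charge -1): no H
  Total hydrogens = 17.
Net charge -1.
Molecular formula: C19H17N2O3-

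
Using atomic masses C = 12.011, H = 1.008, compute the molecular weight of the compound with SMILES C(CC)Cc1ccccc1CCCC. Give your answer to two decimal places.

190.33

Molecular formula: C14H22.
M = 14×12.011 + 22×1.008 = 190.33 g/mol.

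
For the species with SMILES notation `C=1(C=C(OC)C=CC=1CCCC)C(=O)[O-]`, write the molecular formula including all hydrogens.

Heavy atoms from the SMILES: 12 C, 3 O.
Implicit hydrogens by atom environment:
  3 × C: 2 H each → 6
  3 × C (aromatic): 1 H each → 3
  3 × C (aromatic): no H
  2 × C: 3 H each → 6
  2 × O: no H
  1 × C: no H
  1 × O (charge -1): no H
  Total hydrogens = 15.
Net charge -1.
Molecular formula: C12H15O3-

C12H15O3-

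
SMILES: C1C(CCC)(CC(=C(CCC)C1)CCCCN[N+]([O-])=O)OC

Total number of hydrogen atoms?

32

Hydrogens are implicit in SMILES; fill each atom to its normal valence:
  11 × C: 2 H each → 22
  3 × C: 3 H each → 9
  3 × C: no H
  2 × O: no H
  1 × N: 1 H
  1 × N (charge +1): no H
  1 × O (charge -1): no H
  Total hydrogens = 32.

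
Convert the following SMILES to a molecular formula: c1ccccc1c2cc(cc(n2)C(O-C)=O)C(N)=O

C14H12N2O3

Heavy atoms from the SMILES: 14 C, 2 N, 3 O.
Implicit hydrogens by atom environment:
  7 × C (aromatic): 1 H each → 7
  4 × C (aromatic): no H
  3 × O: no H
  2 × C: no H
  1 × C: 3 H
  1 × N: 2 H
  1 × N (aromatic): no H
  Total hydrogens = 12.
Molecular formula: C14H12N2O3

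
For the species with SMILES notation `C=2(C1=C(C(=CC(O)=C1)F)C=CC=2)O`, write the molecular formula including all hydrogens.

C10H7FO2

Heavy atoms from the SMILES: 10 C, 1 F, 2 O.
Implicit hydrogens by atom environment:
  5 × C (aromatic): 1 H each → 5
  5 × C (aromatic): no H
  2 × O: 1 H each → 2
  1 × F: no H
  Total hydrogens = 7.
Molecular formula: C10H7FO2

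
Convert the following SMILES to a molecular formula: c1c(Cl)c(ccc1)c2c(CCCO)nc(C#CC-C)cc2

Heavy atoms from the SMILES: 18 C, 1 Cl, 1 N, 1 O.
Implicit hydrogens by atom environment:
  6 × C (aromatic): 1 H each → 6
  5 × C (aromatic): no H
  4 × C: 2 H each → 8
  2 × C: no H
  1 × C: 3 H
  1 × Cl: no H
  1 × N (aromatic): no H
  1 × O: 1 H
  Total hydrogens = 18.
Molecular formula: C18H18ClNO

C18H18ClNO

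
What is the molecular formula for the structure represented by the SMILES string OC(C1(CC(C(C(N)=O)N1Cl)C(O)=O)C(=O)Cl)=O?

C8H8Cl2N2O6

Heavy atoms from the SMILES: 8 C, 2 Cl, 2 N, 6 O.
Implicit hydrogens by atom environment:
  5 × C: no H
  4 × O: no H
  2 × C: 1 H each → 2
  2 × Cl: no H
  2 × O: 1 H each → 2
  1 × C: 2 H
  1 × N: 2 H
  1 × N: no H
  Total hydrogens = 8.
Molecular formula: C8H8Cl2N2O6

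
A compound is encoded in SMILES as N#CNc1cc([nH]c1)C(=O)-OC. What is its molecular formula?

C7H7N3O2

Heavy atoms from the SMILES: 7 C, 3 N, 2 O.
Implicit hydrogens by atom environment:
  2 × C (aromatic): 1 H each → 2
  2 × C (aromatic): no H
  2 × C: no H
  2 × O: no H
  1 × C: 3 H
  1 × N (aromatic): 1 H
  1 × N: 1 H
  1 × N: no H
  Total hydrogens = 7.
Molecular formula: C7H7N3O2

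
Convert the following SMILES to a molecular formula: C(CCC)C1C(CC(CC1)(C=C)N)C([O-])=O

Heavy atoms from the SMILES: 13 C, 1 N, 2 O.
Implicit hydrogens by atom environment:
  7 × C: 2 H each → 14
  3 × C: 1 H each → 3
  2 × C: no H
  1 × C: 3 H
  1 × N: 2 H
  1 × O: no H
  1 × O (charge -1): no H
  Total hydrogens = 22.
Net charge -1.
Molecular formula: C13H22NO2-

C13H22NO2-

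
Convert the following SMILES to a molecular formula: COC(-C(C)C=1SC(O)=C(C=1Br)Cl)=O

Heavy atoms from the SMILES: 1 Br, 8 C, 1 Cl, 3 O, 1 S.
Implicit hydrogens by atom environment:
  4 × C (aromatic): no H
  2 × C: 3 H each → 6
  2 × O: no H
  1 × Br: no H
  1 × C: 1 H
  1 × C: no H
  1 × Cl: no H
  1 × O: 1 H
  1 × S (aromatic): no H
  Total hydrogens = 8.
Molecular formula: C8H8BrClO3S

C8H8BrClO3S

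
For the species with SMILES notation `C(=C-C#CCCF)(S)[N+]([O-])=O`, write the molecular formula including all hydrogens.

C6H6FNO2S

Heavy atoms from the SMILES: 6 C, 1 F, 1 N, 2 O, 1 S.
Implicit hydrogens by atom environment:
  3 × C: no H
  2 × C: 2 H each → 4
  1 × C: 1 H
  1 × F: no H
  1 × N (charge +1): no H
  1 × O: no H
  1 × O (charge -1): no H
  1 × S: 1 H
  Total hydrogens = 6.
Molecular formula: C6H6FNO2S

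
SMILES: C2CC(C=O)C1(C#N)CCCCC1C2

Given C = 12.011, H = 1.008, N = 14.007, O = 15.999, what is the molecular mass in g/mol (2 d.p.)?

191.27

Molecular formula: C12H17NO.
M = 12×12.011 + 17×1.008 + 1×14.007 + 1×15.999 = 191.27 g/mol.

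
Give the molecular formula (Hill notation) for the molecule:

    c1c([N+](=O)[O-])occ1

C4H3NO3

Heavy atoms from the SMILES: 4 C, 1 N, 3 O.
Implicit hydrogens by atom environment:
  3 × C (aromatic): 1 H each → 3
  1 × C (aromatic): no H
  1 × N (charge +1): no H
  1 × O (aromatic): no H
  1 × O: no H
  1 × O (charge -1): no H
  Total hydrogens = 3.
Molecular formula: C4H3NO3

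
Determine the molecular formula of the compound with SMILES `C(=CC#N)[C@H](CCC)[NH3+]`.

C7H13N2+

Heavy atoms from the SMILES: 7 C, 2 N.
Implicit hydrogens by atom environment:
  3 × C: 1 H each → 3
  2 × C: 2 H each → 4
  1 × C: 3 H
  1 × C: no H
  1 × N (charge +1): 3 H
  1 × N: no H
  Total hydrogens = 13.
Net charge +1.
Molecular formula: C7H13N2+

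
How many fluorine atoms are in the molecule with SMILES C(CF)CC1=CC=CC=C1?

1

The symbol for fluorine appears 1 time in the SMILES.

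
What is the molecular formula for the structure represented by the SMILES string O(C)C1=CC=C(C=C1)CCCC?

Heavy atoms from the SMILES: 11 C, 1 O.
Implicit hydrogens by atom environment:
  4 × C (aromatic): 1 H each → 4
  3 × C: 2 H each → 6
  2 × C: 3 H each → 6
  2 × C (aromatic): no H
  1 × O: no H
  Total hydrogens = 16.
Molecular formula: C11H16O

C11H16O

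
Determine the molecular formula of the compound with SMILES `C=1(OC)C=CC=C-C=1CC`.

Heavy atoms from the SMILES: 9 C, 1 O.
Implicit hydrogens by atom environment:
  4 × C (aromatic): 1 H each → 4
  2 × C: 3 H each → 6
  2 × C (aromatic): no H
  1 × C: 2 H
  1 × O: no H
  Total hydrogens = 12.
Molecular formula: C9H12O

C9H12O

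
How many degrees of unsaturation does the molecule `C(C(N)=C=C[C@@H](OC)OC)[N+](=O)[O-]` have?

3

Molecular formula from the SMILES: C7H12N2O4.
DoU = (2C + 2 + N − H − X)/2 = (2·7 + 2 + 2 − 12 − 0)/2 = 6/2 = 3.
(Structurally: 0 ring(s) + 3 π bond(s) = 3.)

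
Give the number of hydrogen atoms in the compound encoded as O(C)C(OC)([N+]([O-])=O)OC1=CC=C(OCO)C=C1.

13

Hydrogens are implicit in SMILES; fill each atom to its normal valence:
  5 × O: no H
  4 × C (aromatic): 1 H each → 4
  2 × C: 3 H each → 6
  2 × C (aromatic): no H
  1 × C: 2 H
  1 × C: no H
  1 × N (charge +1): no H
  1 × O: 1 H
  1 × O (charge -1): no H
  Total hydrogens = 13.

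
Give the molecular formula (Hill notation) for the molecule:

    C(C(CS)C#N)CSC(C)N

Heavy atoms from the SMILES: 7 C, 2 N, 2 S.
Implicit hydrogens by atom environment:
  3 × C: 2 H each → 6
  2 × C: 1 H each → 2
  1 × C: 3 H
  1 × C: no H
  1 × N: 2 H
  1 × N: no H
  1 × S: 1 H
  1 × S: no H
  Total hydrogens = 14.
Molecular formula: C7H14N2S2

C7H14N2S2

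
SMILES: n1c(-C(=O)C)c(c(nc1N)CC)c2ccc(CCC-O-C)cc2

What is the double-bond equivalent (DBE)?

9

Molecular formula from the SMILES: C18H23N3O2.
DoU = (2C + 2 + N − H − X)/2 = (2·18 + 2 + 3 − 23 − 0)/2 = 18/2 = 9.
(Structurally: 2 ring(s) + 7 π bond(s) = 9.)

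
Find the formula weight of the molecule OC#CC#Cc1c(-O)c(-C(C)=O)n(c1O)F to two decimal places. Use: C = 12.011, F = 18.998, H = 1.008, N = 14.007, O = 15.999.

Molecular formula: C10H6FNO4.
M = 10×12.011 + 1×18.998 + 6×1.008 + 1×14.007 + 4×15.999 = 223.16 g/mol.

223.16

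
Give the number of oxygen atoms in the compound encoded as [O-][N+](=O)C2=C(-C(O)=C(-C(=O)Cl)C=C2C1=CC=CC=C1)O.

5

The symbol for oxygen appears 5 times in the SMILES.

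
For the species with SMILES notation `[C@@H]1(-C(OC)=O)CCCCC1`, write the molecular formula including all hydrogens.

C8H14O2

Heavy atoms from the SMILES: 8 C, 2 O.
Implicit hydrogens by atom environment:
  5 × C: 2 H each → 10
  2 × O: no H
  1 × C: 3 H
  1 × C: 1 H
  1 × C: no H
  Total hydrogens = 14.
Molecular formula: C8H14O2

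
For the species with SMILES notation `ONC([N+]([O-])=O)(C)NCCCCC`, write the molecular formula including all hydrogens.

C7H17N3O3

Heavy atoms from the SMILES: 7 C, 3 N, 3 O.
Implicit hydrogens by atom environment:
  4 × C: 2 H each → 8
  2 × C: 3 H each → 6
  2 × N: 1 H each → 2
  1 × C: no H
  1 × N (charge +1): no H
  1 × O: 1 H
  1 × O: no H
  1 × O (charge -1): no H
  Total hydrogens = 17.
Molecular formula: C7H17N3O3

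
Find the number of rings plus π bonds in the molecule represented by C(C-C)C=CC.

1

Molecular formula from the SMILES: C6H12.
DoU = (2C + 2 + N − H − X)/2 = (2·6 + 2 + 0 − 12 − 0)/2 = 2/2 = 1.
(Structurally: 0 ring(s) + 1 π bond(s) = 1.)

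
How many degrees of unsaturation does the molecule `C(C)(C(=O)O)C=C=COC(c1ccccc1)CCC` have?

7

Molecular formula from the SMILES: C16H20O3.
DoU = (2C + 2 + N − H − X)/2 = (2·16 + 2 + 0 − 20 − 0)/2 = 14/2 = 7.
(Structurally: 1 ring(s) + 6 π bond(s) = 7.)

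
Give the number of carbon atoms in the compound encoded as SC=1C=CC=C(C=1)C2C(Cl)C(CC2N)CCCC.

The symbol for carbon appears 15 times in the SMILES. (Cl is a single chlorine, not C + l.)

15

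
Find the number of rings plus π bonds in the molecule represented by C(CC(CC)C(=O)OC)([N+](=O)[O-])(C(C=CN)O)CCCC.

3

Molecular formula from the SMILES: C14H26N2O5.
DoU = (2C + 2 + N − H − X)/2 = (2·14 + 2 + 2 − 26 − 0)/2 = 6/2 = 3.
(Structurally: 0 ring(s) + 3 π bond(s) = 3.)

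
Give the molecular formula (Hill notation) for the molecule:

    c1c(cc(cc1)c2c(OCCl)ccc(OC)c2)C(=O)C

Heavy atoms from the SMILES: 16 C, 1 Cl, 3 O.
Implicit hydrogens by atom environment:
  7 × C (aromatic): 1 H each → 7
  5 × C (aromatic): no H
  3 × O: no H
  2 × C: 3 H each → 6
  1 × C: 2 H
  1 × C: no H
  1 × Cl: no H
  Total hydrogens = 15.
Molecular formula: C16H15ClO3

C16H15ClO3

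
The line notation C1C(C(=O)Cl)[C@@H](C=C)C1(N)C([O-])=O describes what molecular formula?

C8H9ClNO3-

Heavy atoms from the SMILES: 8 C, 1 Cl, 1 N, 3 O.
Implicit hydrogens by atom environment:
  3 × C: 1 H each → 3
  3 × C: no H
  2 × C: 2 H each → 4
  2 × O: no H
  1 × Cl: no H
  1 × N: 2 H
  1 × O (charge -1): no H
  Total hydrogens = 9.
Net charge -1.
Molecular formula: C8H9ClNO3-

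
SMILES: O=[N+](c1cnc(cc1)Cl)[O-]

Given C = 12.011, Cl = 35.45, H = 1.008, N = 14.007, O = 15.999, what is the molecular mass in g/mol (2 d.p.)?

Molecular formula: C5H3ClN2O2.
M = 5×12.011 + 1×35.45 + 3×1.008 + 2×14.007 + 2×15.999 = 158.54 g/mol.

158.54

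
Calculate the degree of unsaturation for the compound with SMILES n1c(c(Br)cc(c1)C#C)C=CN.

7

Molecular formula from the SMILES: C9H7BrN2.
DoU = (2C + 2 + N − H − X)/2 = (2·9 + 2 + 2 − 7 − 1)/2 = 14/2 = 7.
(Structurally: 1 ring(s) + 6 π bond(s) = 7.)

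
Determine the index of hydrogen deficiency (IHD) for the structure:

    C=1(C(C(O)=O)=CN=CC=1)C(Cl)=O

Molecular formula from the SMILES: C7H4ClNO3.
DoU = (2C + 2 + N − H − X)/2 = (2·7 + 2 + 1 − 4 − 1)/2 = 12/2 = 6.
(Structurally: 1 ring(s) + 5 π bond(s) = 6.)

6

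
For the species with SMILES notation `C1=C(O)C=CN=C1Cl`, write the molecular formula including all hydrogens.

C5H4ClNO

Heavy atoms from the SMILES: 5 C, 1 Cl, 1 N, 1 O.
Implicit hydrogens by atom environment:
  3 × C (aromatic): 1 H each → 3
  2 × C (aromatic): no H
  1 × Cl: no H
  1 × N (aromatic): no H
  1 × O: 1 H
  Total hydrogens = 4.
Molecular formula: C5H4ClNO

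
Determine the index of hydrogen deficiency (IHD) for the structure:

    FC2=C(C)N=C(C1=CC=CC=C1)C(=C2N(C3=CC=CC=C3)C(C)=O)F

13

Molecular formula from the SMILES: C20H16F2N2O.
DoU = (2C + 2 + N − H − X)/2 = (2·20 + 2 + 2 − 16 − 2)/2 = 26/2 = 13.
(Structurally: 3 ring(s) + 10 π bond(s) = 13.)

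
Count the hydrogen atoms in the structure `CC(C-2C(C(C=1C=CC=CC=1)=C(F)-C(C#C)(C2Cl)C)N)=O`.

17

Hydrogens are implicit in SMILES; fill each atom to its normal valence:
  5 × C (aromatic): 1 H each → 5
  5 × C: no H
  4 × C: 1 H each → 4
  2 × C: 3 H each → 6
  1 × C (aromatic): no H
  1 × Cl: no H
  1 × F: no H
  1 × N: 2 H
  1 × O: no H
  Total hydrogens = 17.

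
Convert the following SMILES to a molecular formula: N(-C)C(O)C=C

C4H9NO

Heavy atoms from the SMILES: 4 C, 1 N, 1 O.
Implicit hydrogens by atom environment:
  2 × C: 1 H each → 2
  1 × C: 3 H
  1 × C: 2 H
  1 × N: 1 H
  1 × O: 1 H
  Total hydrogens = 9.
Molecular formula: C4H9NO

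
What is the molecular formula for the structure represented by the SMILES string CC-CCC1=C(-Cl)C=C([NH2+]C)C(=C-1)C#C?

C13H17ClN+

Heavy atoms from the SMILES: 13 C, 1 Cl, 1 N.
Implicit hydrogens by atom environment:
  4 × C (aromatic): no H
  3 × C: 2 H each → 6
  2 × C: 3 H each → 6
  2 × C (aromatic): 1 H each → 2
  1 × C: 1 H
  1 × C: no H
  1 × Cl: no H
  1 × N (charge +1): 2 H
  Total hydrogens = 17.
Net charge +1.
Molecular formula: C13H17ClN+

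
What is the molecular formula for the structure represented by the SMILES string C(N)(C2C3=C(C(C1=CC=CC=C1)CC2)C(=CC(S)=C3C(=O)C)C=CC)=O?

C22H23NO2S

Heavy atoms from the SMILES: 22 C, 1 N, 2 O, 1 S.
Implicit hydrogens by atom environment:
  6 × C (aromatic): 1 H each → 6
  6 × C (aromatic): no H
  4 × C: 1 H each → 4
  2 × C: 3 H each → 6
  2 × C: 2 H each → 4
  2 × C: no H
  2 × O: no H
  1 × N: 2 H
  1 × S: 1 H
  Total hydrogens = 23.
Molecular formula: C22H23NO2S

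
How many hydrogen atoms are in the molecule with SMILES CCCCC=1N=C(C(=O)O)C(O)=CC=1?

13

Hydrogens are implicit in SMILES; fill each atom to its normal valence:
  3 × C: 2 H each → 6
  3 × C (aromatic): no H
  2 × C (aromatic): 1 H each → 2
  2 × O: 1 H each → 2
  1 × C: 3 H
  1 × C: no H
  1 × N (aromatic): no H
  1 × O: no H
  Total hydrogens = 13.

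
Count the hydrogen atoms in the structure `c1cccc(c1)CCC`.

Hydrogens are implicit in SMILES; fill each atom to its normal valence:
  5 × C (aromatic): 1 H each → 5
  2 × C: 2 H each → 4
  1 × C: 3 H
  1 × C (aromatic): no H
  Total hydrogens = 12.

12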